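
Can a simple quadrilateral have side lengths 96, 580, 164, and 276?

No

For a quadrilateral, each side must be shorter than the sum of the others.
Here the longest side is 580, but the remaining 3 sides sum to only 536.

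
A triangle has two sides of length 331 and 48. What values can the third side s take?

By the triangle inequality, s must be less than 331 + 48 = 379 and greater than |331 − 48| = 283.

283 < s < 379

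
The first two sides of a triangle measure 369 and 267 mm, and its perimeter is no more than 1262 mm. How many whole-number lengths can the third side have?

Triangle inequality: 102 < x < 636. Perimeter ≤ 1262 gives x ≤ 1262 − 369 − 267 = 626.
So 102 < x ≤ 626; integers 103 through 626: 524 values.

524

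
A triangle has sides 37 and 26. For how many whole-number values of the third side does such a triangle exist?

The third side lies in the open interval (11, 63).
Integers from 12 to 62 inclusive: 62 − 12 + 1 = 51.

51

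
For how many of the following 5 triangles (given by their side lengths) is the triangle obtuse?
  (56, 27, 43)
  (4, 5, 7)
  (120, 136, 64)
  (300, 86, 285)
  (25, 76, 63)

(56,27,43): 27²+43² = 2578 < 3136 = 56² → obtuse
(4,5,7): 4²+5² = 41 < 49 = 7² → obtuse
(120,136,64): 64²+120² = 18496 = 136² → right
(300,86,285): 86²+285² = 88621 < 90000 = 300² → obtuse
(25,76,63): 25²+63² = 4594 < 5776 = 76² → obtuse
4 of the 5 are obtuse.

4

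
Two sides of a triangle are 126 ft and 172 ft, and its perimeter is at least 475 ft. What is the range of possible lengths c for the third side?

177 ≤ c < 298

Triangle inequality alone gives 46 < c < 298.
The perimeter condition gives c ≥ 475 − 126 − 172 = 177.
Intersecting the two: 177 ≤ c < 298.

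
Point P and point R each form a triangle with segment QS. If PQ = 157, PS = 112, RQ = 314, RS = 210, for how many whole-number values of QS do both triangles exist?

164

From triangle PQS: 45 < QS < 269.
From triangle RQS: 104 < QS < 524.
Intersection: 104 < QS < 269, so integers 105 through 268: 164 values.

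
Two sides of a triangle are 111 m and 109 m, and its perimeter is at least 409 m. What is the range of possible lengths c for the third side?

Triangle inequality alone gives 2 < c < 220.
The perimeter condition gives c ≥ 409 − 111 − 109 = 189.
Intersecting the two: 189 ≤ c < 220.

189 ≤ c < 220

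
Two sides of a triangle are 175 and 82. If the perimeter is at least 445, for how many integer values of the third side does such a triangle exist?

Triangle inequality: 93 < x < 257. Perimeter ≥ 445 gives x ≥ 445 − 175 − 82 = 188.
So 188 ≤ x < 257; integers 188 through 256: 69 values.

69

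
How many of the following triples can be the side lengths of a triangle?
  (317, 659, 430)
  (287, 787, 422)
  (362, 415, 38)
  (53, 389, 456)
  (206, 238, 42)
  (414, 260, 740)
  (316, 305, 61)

(317,430,659): 317+430 > 659 → valid
(287,422,787): 287+422 ≤ 787 → not valid
(38,362,415): 38+362 ≤ 415 → not valid
(53,389,456): 53+389 ≤ 456 → not valid
(42,206,238): 42+206 > 238 → valid
(260,414,740): 260+414 ≤ 740 → not valid
(61,305,316): 61+305 > 316 → valid
3 of the 7 triples form a triangle.

3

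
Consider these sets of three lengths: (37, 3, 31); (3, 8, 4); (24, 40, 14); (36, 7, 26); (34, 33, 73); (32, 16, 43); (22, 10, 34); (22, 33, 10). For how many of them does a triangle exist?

(3,31,37): 3+31 ≤ 37 → not valid
(3,4,8): 3+4 ≤ 8 → not valid
(14,24,40): 14+24 ≤ 40 → not valid
(7,26,36): 7+26 ≤ 36 → not valid
(33,34,73): 33+34 ≤ 73 → not valid
(16,32,43): 16+32 > 43 → valid
(10,22,34): 10+22 ≤ 34 → not valid
(10,22,33): 10+22 ≤ 33 → not valid
1 of the 8 triples forms a triangle.

1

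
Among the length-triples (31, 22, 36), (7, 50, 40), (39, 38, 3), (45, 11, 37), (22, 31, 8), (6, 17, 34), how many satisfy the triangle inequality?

3

(22,31,36): 22+31 > 36 → valid
(7,40,50): 7+40 ≤ 50 → not valid
(3,38,39): 3+38 > 39 → valid
(11,37,45): 11+37 > 45 → valid
(8,22,31): 8+22 ≤ 31 → not valid
(6,17,34): 6+17 ≤ 34 → not valid
3 of the 6 triples form a triangle.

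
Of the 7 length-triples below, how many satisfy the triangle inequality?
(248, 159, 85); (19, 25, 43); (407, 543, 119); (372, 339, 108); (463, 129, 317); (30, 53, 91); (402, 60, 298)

2

(85,159,248): 85+159 ≤ 248 → not valid
(19,25,43): 19+25 > 43 → valid
(119,407,543): 119+407 ≤ 543 → not valid
(108,339,372): 108+339 > 372 → valid
(129,317,463): 129+317 ≤ 463 → not valid
(30,53,91): 30+53 ≤ 91 → not valid
(60,298,402): 60+298 ≤ 402 → not valid
2 of the 7 triples form a triangle.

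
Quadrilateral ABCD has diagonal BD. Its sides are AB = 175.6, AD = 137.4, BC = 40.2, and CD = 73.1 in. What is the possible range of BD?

38.2 < BD < 113.3

From triangle ABD: |175.6 − 137.4| < BD < 175.6 + 137.4, i.e. 38.2 < BD < 313.0.
From triangle CBD: 32.9 < BD < 113.3.
Both must hold, so BD lies in the intersection.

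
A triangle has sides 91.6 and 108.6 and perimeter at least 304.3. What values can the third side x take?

104.1 ≤ x < 200.2

Triangle inequality alone gives 17.0 < x < 200.2.
The perimeter condition gives x ≥ 304.3 − 91.6 − 108.6 = 104.1.
Intersecting the two: 104.1 ≤ x < 200.2.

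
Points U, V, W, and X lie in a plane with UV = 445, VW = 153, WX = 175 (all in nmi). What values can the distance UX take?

117 ≤ UX ≤ 773 nmi

The maximum is all hops collinear in one direction: 445 + 153 + 175 = 773.
The longest hop is 445; the others sum to 328. Folding the others back against it leaves at least 445 − 328 = 117.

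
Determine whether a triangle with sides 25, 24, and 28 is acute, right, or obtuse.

acute

Compare the square of the longest side to the sum of squares of the other two: 24² + 25² = 1201 > 784 = 28².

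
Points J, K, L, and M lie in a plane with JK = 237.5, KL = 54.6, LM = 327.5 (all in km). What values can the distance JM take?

The maximum is all hops collinear in one direction: 237.5 + 54.6 + 327.5 = 619.6.
The longest hop is 327.5; the others sum to 292.1. Folding the others back against it leaves at least 327.5 − 292.1 = 35.4.

35.4 ≤ JM ≤ 619.6 km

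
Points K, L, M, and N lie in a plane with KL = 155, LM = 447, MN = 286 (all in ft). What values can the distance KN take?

6 ≤ KN ≤ 888 ft

The maximum is all hops collinear in one direction: 155 + 447 + 286 = 888.
The longest hop is 447; the others sum to 441. Folding the others back against it leaves at least 447 − 441 = 6.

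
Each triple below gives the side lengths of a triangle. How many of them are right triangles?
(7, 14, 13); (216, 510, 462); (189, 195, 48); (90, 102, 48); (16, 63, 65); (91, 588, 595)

(7,14,13): 7²+13² = 218 > 196 = 14² → acute
(216,510,462): 216²+462² = 260100 = 510² → right
(189,195,48): 48²+189² = 38025 = 195² → right
(90,102,48): 48²+90² = 10404 = 102² → right
(16,63,65): 16²+63² = 4225 = 65² → right
(91,588,595): 91²+588² = 354025 = 595² → right
5 of the 6 are right.

5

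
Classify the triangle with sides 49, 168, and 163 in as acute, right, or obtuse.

acute

Compare the square of the longest side to the sum of squares of the other two: 49² + 163² = 28970 > 28224 = 168².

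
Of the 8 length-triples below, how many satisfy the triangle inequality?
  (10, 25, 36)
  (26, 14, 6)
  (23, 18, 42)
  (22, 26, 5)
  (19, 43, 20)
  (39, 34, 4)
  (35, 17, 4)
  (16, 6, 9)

(10,25,36): 10+25 ≤ 36 → not valid
(6,14,26): 6+14 ≤ 26 → not valid
(18,23,42): 18+23 ≤ 42 → not valid
(5,22,26): 5+22 > 26 → valid
(19,20,43): 19+20 ≤ 43 → not valid
(4,34,39): 4+34 ≤ 39 → not valid
(4,17,35): 4+17 ≤ 35 → not valid
(6,9,16): 6+9 ≤ 16 → not valid
1 of the 8 triples forms a triangle.

1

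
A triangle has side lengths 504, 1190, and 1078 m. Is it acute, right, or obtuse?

right

Compare the square of the longest side to the sum of squares of the other two: 504² + 1078² = 1416100 = 1190².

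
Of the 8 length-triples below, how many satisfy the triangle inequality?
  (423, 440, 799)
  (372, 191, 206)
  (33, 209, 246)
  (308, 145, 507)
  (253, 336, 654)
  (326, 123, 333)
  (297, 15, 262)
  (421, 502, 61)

3

(423,440,799): 423+440 > 799 → valid
(191,206,372): 191+206 > 372 → valid
(33,209,246): 33+209 ≤ 246 → not valid
(145,308,507): 145+308 ≤ 507 → not valid
(253,336,654): 253+336 ≤ 654 → not valid
(123,326,333): 123+326 > 333 → valid
(15,262,297): 15+262 ≤ 297 → not valid
(61,421,502): 61+421 ≤ 502 → not valid
3 of the 8 triples form a triangle.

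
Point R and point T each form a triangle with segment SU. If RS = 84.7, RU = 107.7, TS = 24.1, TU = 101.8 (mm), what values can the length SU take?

From triangle RSU: |84.7 − 107.7| < SU < 84.7 + 107.7, i.e. 23.0 < SU < 192.4.
From triangle TSU: 77.7 < SU < 125.9.
Both must hold, so SU lies in the intersection.

77.7 < SU < 125.9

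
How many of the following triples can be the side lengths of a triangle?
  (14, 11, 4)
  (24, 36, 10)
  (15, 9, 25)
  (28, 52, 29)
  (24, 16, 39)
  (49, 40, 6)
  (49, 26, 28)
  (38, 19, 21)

5

(4,11,14): 4+11 > 14 → valid
(10,24,36): 10+24 ≤ 36 → not valid
(9,15,25): 9+15 ≤ 25 → not valid
(28,29,52): 28+29 > 52 → valid
(16,24,39): 16+24 > 39 → valid
(6,40,49): 6+40 ≤ 49 → not valid
(26,28,49): 26+28 > 49 → valid
(19,21,38): 19+21 > 38 → valid
5 of the 8 triples form a triangle.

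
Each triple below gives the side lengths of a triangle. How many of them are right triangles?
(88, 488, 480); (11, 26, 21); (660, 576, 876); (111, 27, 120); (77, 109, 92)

(88,488,480): 88²+480² = 238144 = 488² → right
(11,26,21): 11²+21² = 562 < 676 = 26² → obtuse
(660,576,876): 576²+660² = 767376 = 876² → right
(111,27,120): 27²+111² = 13050 < 14400 = 120² → obtuse
(77,109,92): 77²+92² = 14393 > 11881 = 109² → acute
2 of the 5 are right.

2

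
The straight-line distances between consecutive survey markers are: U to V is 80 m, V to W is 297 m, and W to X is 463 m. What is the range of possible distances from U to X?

86 ≤ UX ≤ 840 m

The maximum is all hops collinear in one direction: 80 + 297 + 463 = 840.
The longest hop is 463; the others sum to 377. Folding the others back against it leaves at least 463 − 377 = 86.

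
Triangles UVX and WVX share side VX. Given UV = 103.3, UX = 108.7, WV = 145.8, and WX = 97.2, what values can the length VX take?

From triangle UVX: |103.3 − 108.7| < VX < 103.3 + 108.7, i.e. 5.4 < VX < 212.0.
From triangle WVX: 48.6 < VX < 243.0.
Both must hold, so VX lies in the intersection.

48.6 < VX < 212.0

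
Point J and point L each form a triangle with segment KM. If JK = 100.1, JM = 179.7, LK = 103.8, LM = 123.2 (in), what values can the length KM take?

79.6 < KM < 227.0

From triangle JKM: |100.1 − 179.7| < KM < 100.1 + 179.7, i.e. 79.6 < KM < 279.8.
From triangle LKM: 19.4 < KM < 227.0.
Both must hold, so KM lies in the intersection.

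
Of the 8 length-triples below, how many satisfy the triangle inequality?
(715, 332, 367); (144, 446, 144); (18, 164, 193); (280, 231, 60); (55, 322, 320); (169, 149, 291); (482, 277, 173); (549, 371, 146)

(332,367,715): 332+367 ≤ 715 → not valid
(144,144,446): 144+144 ≤ 446 → not valid
(18,164,193): 18+164 ≤ 193 → not valid
(60,231,280): 60+231 > 280 → valid
(55,320,322): 55+320 > 322 → valid
(149,169,291): 149+169 > 291 → valid
(173,277,482): 173+277 ≤ 482 → not valid
(146,371,549): 146+371 ≤ 549 → not valid
3 of the 8 triples form a triangle.

3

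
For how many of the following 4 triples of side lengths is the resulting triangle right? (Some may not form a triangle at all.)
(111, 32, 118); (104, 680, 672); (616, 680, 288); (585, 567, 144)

3

(111,32,118): 32²+111² = 13345 < 13924 = 118² → obtuse
(104,680,672): 104²+672² = 462400 = 680² → right
(616,680,288): 288²+616² = 462400 = 680² → right
(585,567,144): 144²+567² = 342225 = 585² → right
3 of the 4 are right.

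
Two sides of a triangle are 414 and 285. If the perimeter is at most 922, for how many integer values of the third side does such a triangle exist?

Triangle inequality: 129 < x < 699. Perimeter ≤ 922 gives x ≤ 922 − 414 − 285 = 223.
So 129 < x ≤ 223; integers 130 through 223: 94 values.

94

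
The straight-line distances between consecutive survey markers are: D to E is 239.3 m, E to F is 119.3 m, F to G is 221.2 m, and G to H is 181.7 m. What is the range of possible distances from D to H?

The maximum is all hops collinear in one direction: 239.3 + 119.3 + 221.2 + 181.7 = 761.5.
The longest hop is 239.3; the others sum to 522.2. Since 239.3 ≤ 522.2, the path can fold back on itself completely, so the minimum distance is 0.

0 ≤ DH ≤ 761.5 m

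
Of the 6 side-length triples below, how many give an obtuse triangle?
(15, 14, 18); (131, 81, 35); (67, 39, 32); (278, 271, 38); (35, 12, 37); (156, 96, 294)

(15,14,18): 14²+15² = 421 > 324 = 18² → acute
(131,81,35): 35+81 ≤ 131, not a triangle
(67,39,32): 32²+39² = 2545 < 4489 = 67² → obtuse
(278,271,38): 38²+271² = 74885 < 77284 = 278² → obtuse
(35,12,37): 12²+35² = 1369 = 37² → right
(156,96,294): 96+156 ≤ 294, not a triangle
2 of the 6 are obtuse.

2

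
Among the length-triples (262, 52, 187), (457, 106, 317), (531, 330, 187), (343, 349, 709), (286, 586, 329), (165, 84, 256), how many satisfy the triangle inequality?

(52,187,262): 52+187 ≤ 262 → not valid
(106,317,457): 106+317 ≤ 457 → not valid
(187,330,531): 187+330 ≤ 531 → not valid
(343,349,709): 343+349 ≤ 709 → not valid
(286,329,586): 286+329 > 586 → valid
(84,165,256): 84+165 ≤ 256 → not valid
1 of the 6 triples forms a triangle.

1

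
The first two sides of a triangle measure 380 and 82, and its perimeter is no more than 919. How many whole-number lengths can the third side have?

Triangle inequality: 298 < x < 462. Perimeter ≤ 919 gives x ≤ 919 − 380 − 82 = 457.
So 298 < x ≤ 457; integers 299 through 457: 159 values.

159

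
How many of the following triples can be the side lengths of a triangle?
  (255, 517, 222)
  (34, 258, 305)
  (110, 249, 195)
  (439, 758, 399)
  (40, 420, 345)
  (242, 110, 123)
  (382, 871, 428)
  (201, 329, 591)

2

(222,255,517): 222+255 ≤ 517 → not valid
(34,258,305): 34+258 ≤ 305 → not valid
(110,195,249): 110+195 > 249 → valid
(399,439,758): 399+439 > 758 → valid
(40,345,420): 40+345 ≤ 420 → not valid
(110,123,242): 110+123 ≤ 242 → not valid
(382,428,871): 382+428 ≤ 871 → not valid
(201,329,591): 201+329 ≤ 591 → not valid
2 of the 8 triples form a triangle.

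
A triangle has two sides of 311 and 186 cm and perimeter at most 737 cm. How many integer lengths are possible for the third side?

115

Triangle inequality: 125 < x < 497. Perimeter ≤ 737 gives x ≤ 737 − 311 − 186 = 240.
So 125 < x ≤ 240; integers 126 through 240: 115 values.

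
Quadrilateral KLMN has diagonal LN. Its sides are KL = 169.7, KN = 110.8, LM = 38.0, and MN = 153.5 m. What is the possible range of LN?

From triangle KLN: |169.7 − 110.8| < LN < 169.7 + 110.8, i.e. 58.9 < LN < 280.5.
From triangle MLN: 115.5 < LN < 191.5.
Both must hold, so LN lies in the intersection.

115.5 < LN < 191.5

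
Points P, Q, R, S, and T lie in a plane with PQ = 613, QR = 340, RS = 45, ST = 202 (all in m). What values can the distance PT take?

The maximum is all hops collinear in one direction: 613 + 340 + 45 + 202 = 1200.
The longest hop is 613; the others sum to 587. Folding the others back against it leaves at least 613 − 587 = 26.

26 ≤ PT ≤ 1200 m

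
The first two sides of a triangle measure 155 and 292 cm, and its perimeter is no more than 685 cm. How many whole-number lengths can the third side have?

101

Triangle inequality: 137 < x < 447. Perimeter ≤ 685 gives x ≤ 685 − 155 − 292 = 238.
So 137 < x ≤ 238; integers 138 through 238: 101 values.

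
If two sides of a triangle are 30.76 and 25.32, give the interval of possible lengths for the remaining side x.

By the triangle inequality, x must be less than 30.76 + 25.32 = 56.08 and greater than |30.76 − 25.32| = 5.44.

5.44 < x < 56.08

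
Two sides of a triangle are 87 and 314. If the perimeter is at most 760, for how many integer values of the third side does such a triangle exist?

132

Triangle inequality: 227 < x < 401. Perimeter ≤ 760 gives x ≤ 760 − 87 − 314 = 359.
So 227 < x ≤ 359; integers 228 through 359: 132 values.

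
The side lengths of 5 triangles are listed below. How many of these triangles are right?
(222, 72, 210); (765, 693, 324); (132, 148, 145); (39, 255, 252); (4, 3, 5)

4

(222,72,210): 72²+210² = 49284 = 222² → right
(765,693,324): 324²+693² = 585225 = 765² → right
(132,148,145): 132²+145² = 38449 > 21904 = 148² → acute
(39,255,252): 39²+252² = 65025 = 255² → right
(4,3,5): 3²+4² = 25 = 5² → right
4 of the 5 are right.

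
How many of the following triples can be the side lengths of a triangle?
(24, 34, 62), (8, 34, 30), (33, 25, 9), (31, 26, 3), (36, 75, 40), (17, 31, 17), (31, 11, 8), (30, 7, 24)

(24,34,62): 24+34 ≤ 62 → not valid
(8,30,34): 8+30 > 34 → valid
(9,25,33): 9+25 > 33 → valid
(3,26,31): 3+26 ≤ 31 → not valid
(36,40,75): 36+40 > 75 → valid
(17,17,31): 17+17 > 31 → valid
(8,11,31): 8+11 ≤ 31 → not valid
(7,24,30): 7+24 > 30 → valid
5 of the 8 triples form a triangle.

5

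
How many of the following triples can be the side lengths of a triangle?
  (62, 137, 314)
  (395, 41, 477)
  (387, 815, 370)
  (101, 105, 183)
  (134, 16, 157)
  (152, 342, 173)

1

(62,137,314): 62+137 ≤ 314 → not valid
(41,395,477): 41+395 ≤ 477 → not valid
(370,387,815): 370+387 ≤ 815 → not valid
(101,105,183): 101+105 > 183 → valid
(16,134,157): 16+134 ≤ 157 → not valid
(152,173,342): 152+173 ≤ 342 → not valid
1 of the 6 triples forms a triangle.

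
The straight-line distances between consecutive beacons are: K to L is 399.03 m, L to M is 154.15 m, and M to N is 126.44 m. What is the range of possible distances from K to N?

118.44 ≤ KN ≤ 679.62 m

The maximum is all hops collinear in one direction: 399.03 + 154.15 + 126.44 = 679.62.
The longest hop is 399.03; the others sum to 280.59. Folding the others back against it leaves at least 399.03 − 280.59 = 118.44.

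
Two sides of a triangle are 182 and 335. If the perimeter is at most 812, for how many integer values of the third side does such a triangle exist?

142

Triangle inequality: 153 < x < 517. Perimeter ≤ 812 gives x ≤ 812 − 182 − 335 = 295.
So 153 < x ≤ 295; integers 154 through 295: 142 values.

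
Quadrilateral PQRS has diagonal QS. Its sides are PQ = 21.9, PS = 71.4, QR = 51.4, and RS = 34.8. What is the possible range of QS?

49.5 < QS < 86.2

From triangle PQS: |21.9 − 71.4| < QS < 21.9 + 71.4, i.e. 49.5 < QS < 93.3.
From triangle RQS: 16.6 < QS < 86.2.
Both must hold, so QS lies in the intersection.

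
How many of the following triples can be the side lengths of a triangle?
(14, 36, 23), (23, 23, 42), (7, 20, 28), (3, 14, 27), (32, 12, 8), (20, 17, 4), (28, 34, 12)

4

(14,23,36): 14+23 > 36 → valid
(23,23,42): 23+23 > 42 → valid
(7,20,28): 7+20 ≤ 28 → not valid
(3,14,27): 3+14 ≤ 27 → not valid
(8,12,32): 8+12 ≤ 32 → not valid
(4,17,20): 4+17 > 20 → valid
(12,28,34): 12+28 > 34 → valid
4 of the 7 triples form a triangle.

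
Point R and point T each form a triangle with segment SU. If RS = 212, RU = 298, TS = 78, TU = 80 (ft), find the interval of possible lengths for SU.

86 < SU < 158

From triangle RSU: |212 − 298| < SU < 212 + 298, i.e. 86 < SU < 510.
From triangle TSU: 2 < SU < 158.
Both must hold, so SU lies in the intersection.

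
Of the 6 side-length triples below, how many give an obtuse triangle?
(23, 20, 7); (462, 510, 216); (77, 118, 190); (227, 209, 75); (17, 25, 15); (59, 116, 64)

(23,20,7): 7²+20² = 449 < 529 = 23² → obtuse
(462,510,216): 216²+462² = 260100 = 510² → right
(77,118,190): 77²+118² = 19853 < 36100 = 190² → obtuse
(227,209,75): 75²+209² = 49306 < 51529 = 227² → obtuse
(17,25,15): 15²+17² = 514 < 625 = 25² → obtuse
(59,116,64): 59²+64² = 7577 < 13456 = 116² → obtuse
5 of the 6 are obtuse.

5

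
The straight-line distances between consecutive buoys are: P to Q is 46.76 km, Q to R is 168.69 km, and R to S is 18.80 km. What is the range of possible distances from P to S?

The maximum is all hops collinear in one direction: 46.76 + 168.69 + 18.80 = 234.25.
The longest hop is 168.69; the others sum to 65.56. Folding the others back against it leaves at least 168.69 − 65.56 = 103.13.

103.13 ≤ PS ≤ 234.25 km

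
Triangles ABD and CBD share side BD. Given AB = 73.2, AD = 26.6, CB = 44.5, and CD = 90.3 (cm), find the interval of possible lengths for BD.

46.6 < BD < 99.8

From triangle ABD: |73.2 − 26.6| < BD < 73.2 + 26.6, i.e. 46.6 < BD < 99.8.
From triangle CBD: 45.8 < BD < 134.8.
Both must hold, so BD lies in the intersection.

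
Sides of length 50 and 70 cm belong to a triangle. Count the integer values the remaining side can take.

99

The third side lies in the open interval (20, 120).
Integers from 21 to 119 inclusive: 119 − 21 + 1 = 99.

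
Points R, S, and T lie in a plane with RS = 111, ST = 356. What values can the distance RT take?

245 ≤ RT ≤ 467

By the triangle inequality, |111 − 356| ≤ RT ≤ 111 + 356.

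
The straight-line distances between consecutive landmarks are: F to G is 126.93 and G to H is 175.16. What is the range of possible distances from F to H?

48.23 ≤ FH ≤ 302.09

By the triangle inequality, |126.93 − 175.16| ≤ FH ≤ 126.93 + 175.16.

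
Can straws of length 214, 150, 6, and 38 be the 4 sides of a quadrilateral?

No

For a quadrilateral, each side must be shorter than the sum of the others.
Here the longest side is 214, but the remaining 3 sides sum to only 194.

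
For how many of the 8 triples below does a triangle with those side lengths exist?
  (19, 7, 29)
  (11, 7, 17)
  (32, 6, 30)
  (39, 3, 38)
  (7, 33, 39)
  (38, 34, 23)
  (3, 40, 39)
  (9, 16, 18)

(7,19,29): 7+19 ≤ 29 → not valid
(7,11,17): 7+11 > 17 → valid
(6,30,32): 6+30 > 32 → valid
(3,38,39): 3+38 > 39 → valid
(7,33,39): 7+33 > 39 → valid
(23,34,38): 23+34 > 38 → valid
(3,39,40): 3+39 > 40 → valid
(9,16,18): 9+16 > 18 → valid
7 of the 8 triples form a triangle.

7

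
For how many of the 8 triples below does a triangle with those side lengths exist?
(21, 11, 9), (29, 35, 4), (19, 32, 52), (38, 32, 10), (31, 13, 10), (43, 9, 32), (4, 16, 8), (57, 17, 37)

(9,11,21): 9+11 ≤ 21 → not valid
(4,29,35): 4+29 ≤ 35 → not valid
(19,32,52): 19+32 ≤ 52 → not valid
(10,32,38): 10+32 > 38 → valid
(10,13,31): 10+13 ≤ 31 → not valid
(9,32,43): 9+32 ≤ 43 → not valid
(4,8,16): 4+8 ≤ 16 → not valid
(17,37,57): 17+37 ≤ 57 → not valid
1 of the 8 triples forms a triangle.

1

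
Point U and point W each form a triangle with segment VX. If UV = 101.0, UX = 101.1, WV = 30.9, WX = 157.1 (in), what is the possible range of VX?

126.2 < VX < 188.0

From triangle UVX: |101.0 − 101.1| < VX < 101.0 + 101.1, i.e. 0.1 < VX < 202.1.
From triangle WVX: 126.2 < VX < 188.0.
Both must hold, so VX lies in the intersection.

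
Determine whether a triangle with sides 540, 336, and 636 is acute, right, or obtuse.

right

Compare the square of the longest side to the sum of squares of the other two: 336² + 540² = 404496 = 636².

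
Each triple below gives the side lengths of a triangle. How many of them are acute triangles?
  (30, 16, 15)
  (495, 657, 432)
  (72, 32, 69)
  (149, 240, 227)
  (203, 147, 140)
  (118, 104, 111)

(30,16,15): 15²+16² = 481 < 900 = 30² → obtuse
(495,657,432): 432²+495² = 431649 = 657² → right
(72,32,69): 32²+69² = 5785 > 5184 = 72² → acute
(149,240,227): 149²+227² = 73730 > 57600 = 240² → acute
(203,147,140): 140²+147² = 41209 = 203² → right
(118,104,111): 104²+111² = 23137 > 13924 = 118² → acute
3 of the 6 are acute.

3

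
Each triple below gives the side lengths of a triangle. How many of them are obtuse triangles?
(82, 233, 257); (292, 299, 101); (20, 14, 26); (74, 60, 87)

(82,233,257): 82²+233² = 61013 < 66049 = 257² → obtuse
(292,299,101): 101²+292² = 95465 > 89401 = 299² → acute
(20,14,26): 14²+20² = 596 < 676 = 26² → obtuse
(74,60,87): 60²+74² = 9076 > 7569 = 87² → acute
2 of the 4 are obtuse.

2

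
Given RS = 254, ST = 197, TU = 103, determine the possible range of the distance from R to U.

0 ≤ RU ≤ 554

The maximum is all hops collinear in one direction: 254 + 197 + 103 = 554.
The longest hop is 254; the others sum to 300. Since 254 ≤ 300, the path can fold back on itself completely, so the minimum distance is 0.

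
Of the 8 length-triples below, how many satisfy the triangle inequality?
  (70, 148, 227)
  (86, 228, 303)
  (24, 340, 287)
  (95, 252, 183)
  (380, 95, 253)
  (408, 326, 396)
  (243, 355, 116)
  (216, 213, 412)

(70,148,227): 70+148 ≤ 227 → not valid
(86,228,303): 86+228 > 303 → valid
(24,287,340): 24+287 ≤ 340 → not valid
(95,183,252): 95+183 > 252 → valid
(95,253,380): 95+253 ≤ 380 → not valid
(326,396,408): 326+396 > 408 → valid
(116,243,355): 116+243 > 355 → valid
(213,216,412): 213+216 > 412 → valid
5 of the 8 triples form a triangle.

5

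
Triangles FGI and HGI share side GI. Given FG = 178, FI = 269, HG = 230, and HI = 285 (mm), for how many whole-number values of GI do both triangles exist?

From triangle FGI: 91 < GI < 447.
From triangle HGI: 55 < GI < 515.
Intersection: 91 < GI < 447, so integers 92 through 446: 355 values.

355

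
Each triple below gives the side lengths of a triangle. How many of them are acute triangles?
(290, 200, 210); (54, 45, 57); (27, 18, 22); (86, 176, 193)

3

(290,200,210): 200²+210² = 84100 = 290² → right
(54,45,57): 45²+54² = 4941 > 3249 = 57² → acute
(27,18,22): 18²+22² = 808 > 729 = 27² → acute
(86,176,193): 86²+176² = 38372 > 37249 = 193² → acute
3 of the 4 are acute.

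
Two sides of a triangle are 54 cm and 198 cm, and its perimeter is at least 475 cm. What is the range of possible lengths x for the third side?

223 ≤ x < 252

Triangle inequality alone gives 144 < x < 252.
The perimeter condition gives x ≥ 475 − 54 − 198 = 223.
Intersecting the two: 223 ≤ x < 252.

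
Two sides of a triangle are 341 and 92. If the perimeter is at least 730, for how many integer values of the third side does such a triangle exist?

Triangle inequality: 249 < x < 433. Perimeter ≥ 730 gives x ≥ 730 − 341 − 92 = 297.
So 297 ≤ x < 433; integers 297 through 432: 136 values.

136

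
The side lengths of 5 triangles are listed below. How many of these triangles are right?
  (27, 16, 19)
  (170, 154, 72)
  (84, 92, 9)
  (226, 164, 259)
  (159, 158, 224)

(27,16,19): 16²+19² = 617 < 729 = 27² → obtuse
(170,154,72): 72²+154² = 28900 = 170² → right
(84,92,9): 9²+84² = 7137 < 8464 = 92² → obtuse
(226,164,259): 164²+226² = 77972 > 67081 = 259² → acute
(159,158,224): 158²+159² = 50245 > 50176 = 224² → acute
1 of the 5 is right.

1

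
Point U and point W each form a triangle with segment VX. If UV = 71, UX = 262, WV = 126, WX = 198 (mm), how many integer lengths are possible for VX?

From triangle UVX: 191 < VX < 333.
From triangle WVX: 72 < VX < 324.
Intersection: 191 < VX < 324, so integers 192 through 323: 132 values.

132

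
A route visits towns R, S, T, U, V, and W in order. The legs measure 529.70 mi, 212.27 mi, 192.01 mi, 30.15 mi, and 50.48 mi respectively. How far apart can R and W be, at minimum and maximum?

44.79 ≤ RW ≤ 1014.61 mi

The maximum is all hops collinear in one direction: 529.70 + 212.27 + 192.01 + 30.15 + 50.48 = 1014.61.
The longest hop is 529.70; the others sum to 484.91. Folding the others back against it leaves at least 529.70 − 484.91 = 44.79.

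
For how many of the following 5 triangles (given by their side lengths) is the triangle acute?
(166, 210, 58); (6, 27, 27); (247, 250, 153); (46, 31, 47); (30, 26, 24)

4

(166,210,58): 58²+166² = 30920 < 44100 = 210² → obtuse
(6,27,27): 6²+27² = 765 > 729 = 27² → acute
(247,250,153): 153²+247² = 84418 > 62500 = 250² → acute
(46,31,47): 31²+46² = 3077 > 2209 = 47² → acute
(30,26,24): 24²+26² = 1252 > 900 = 30² → acute
4 of the 5 are acute.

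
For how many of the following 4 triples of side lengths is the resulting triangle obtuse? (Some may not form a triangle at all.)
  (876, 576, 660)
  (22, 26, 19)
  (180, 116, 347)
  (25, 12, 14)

(876,576,660): 576²+660² = 767376 = 876² → right
(22,26,19): 19²+22² = 845 > 676 = 26² → acute
(180,116,347): 116+180 ≤ 347, not a triangle
(25,12,14): 12²+14² = 340 < 625 = 25² → obtuse
1 of the 4 is obtuse.

1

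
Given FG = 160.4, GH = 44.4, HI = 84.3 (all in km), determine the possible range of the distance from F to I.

The maximum is all hops collinear in one direction: 160.4 + 44.4 + 84.3 = 289.1.
The longest hop is 160.4; the others sum to 128.7. Folding the others back against it leaves at least 160.4 − 128.7 = 31.7.

31.7 ≤ FI ≤ 289.1 km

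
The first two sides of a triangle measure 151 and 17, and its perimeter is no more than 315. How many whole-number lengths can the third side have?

13

Triangle inequality: 134 < x < 168. Perimeter ≤ 315 gives x ≤ 315 − 151 − 17 = 147.
So 134 < x ≤ 147; integers 135 through 147: 13 values.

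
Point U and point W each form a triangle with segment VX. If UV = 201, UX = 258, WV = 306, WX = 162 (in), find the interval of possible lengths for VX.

From triangle UVX: |201 − 258| < VX < 201 + 258, i.e. 57 < VX < 459.
From triangle WVX: 144 < VX < 468.
Both must hold, so VX lies in the intersection.

144 < VX < 459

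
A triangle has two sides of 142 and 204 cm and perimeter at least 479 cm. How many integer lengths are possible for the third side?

Triangle inequality: 62 < x < 346. Perimeter ≥ 479 gives x ≥ 479 − 142 − 204 = 133.
So 133 ≤ x < 346; integers 133 through 345: 213 values.

213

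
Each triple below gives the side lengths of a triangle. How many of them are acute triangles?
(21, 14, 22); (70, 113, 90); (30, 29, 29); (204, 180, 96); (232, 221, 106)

4

(21,14,22): 14²+21² = 637 > 484 = 22² → acute
(70,113,90): 70²+90² = 13000 > 12769 = 113² → acute
(30,29,29): 29²+29² = 1682 > 900 = 30² → acute
(204,180,96): 96²+180² = 41616 = 204² → right
(232,221,106): 106²+221² = 60077 > 53824 = 232² → acute
4 of the 5 are acute.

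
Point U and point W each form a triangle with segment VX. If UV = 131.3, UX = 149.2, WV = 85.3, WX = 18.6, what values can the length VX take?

66.7 < VX < 103.9

From triangle UVX: |131.3 − 149.2| < VX < 131.3 + 149.2, i.e. 17.9 < VX < 280.5.
From triangle WVX: 66.7 < VX < 103.9.
Both must hold, so VX lies in the intersection.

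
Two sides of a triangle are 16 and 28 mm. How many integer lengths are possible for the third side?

31

The third side lies in the open interval (12, 44).
Integers from 13 to 43 inclusive: 43 − 13 + 1 = 31.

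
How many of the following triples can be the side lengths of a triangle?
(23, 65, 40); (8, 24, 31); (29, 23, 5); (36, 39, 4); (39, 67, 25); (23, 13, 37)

(23,40,65): 23+40 ≤ 65 → not valid
(8,24,31): 8+24 > 31 → valid
(5,23,29): 5+23 ≤ 29 → not valid
(4,36,39): 4+36 > 39 → valid
(25,39,67): 25+39 ≤ 67 → not valid
(13,23,37): 13+23 ≤ 37 → not valid
2 of the 6 triples form a triangle.

2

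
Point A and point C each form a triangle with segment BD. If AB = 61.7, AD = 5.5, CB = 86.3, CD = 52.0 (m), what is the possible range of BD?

From triangle ABD: |61.7 − 5.5| < BD < 61.7 + 5.5, i.e. 56.2 < BD < 67.2.
From triangle CBD: 34.3 < BD < 138.3.
Both must hold, so BD lies in the intersection.

56.2 < BD < 67.2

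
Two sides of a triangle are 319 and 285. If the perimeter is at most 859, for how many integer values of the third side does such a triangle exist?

221

Triangle inequality: 34 < x < 604. Perimeter ≤ 859 gives x ≤ 859 − 319 − 285 = 255.
So 34 < x ≤ 255; integers 35 through 255: 221 values.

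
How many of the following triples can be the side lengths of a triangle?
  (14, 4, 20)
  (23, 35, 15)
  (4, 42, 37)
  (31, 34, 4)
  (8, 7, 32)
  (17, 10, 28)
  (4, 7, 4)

3

(4,14,20): 4+14 ≤ 20 → not valid
(15,23,35): 15+23 > 35 → valid
(4,37,42): 4+37 ≤ 42 → not valid
(4,31,34): 4+31 > 34 → valid
(7,8,32): 7+8 ≤ 32 → not valid
(10,17,28): 10+17 ≤ 28 → not valid
(4,4,7): 4+4 > 7 → valid
3 of the 7 triples form a triangle.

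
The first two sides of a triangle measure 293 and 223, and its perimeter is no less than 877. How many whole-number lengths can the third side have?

155

Triangle inequality: 70 < x < 516. Perimeter ≥ 877 gives x ≥ 877 − 293 − 223 = 361.
So 361 ≤ x < 516; integers 361 through 515: 155 values.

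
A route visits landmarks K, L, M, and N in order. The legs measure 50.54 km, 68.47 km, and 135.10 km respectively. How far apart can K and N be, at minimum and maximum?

16.09 ≤ KN ≤ 254.11 km

The maximum is all hops collinear in one direction: 50.54 + 68.47 + 135.10 = 254.11.
The longest hop is 135.10; the others sum to 119.01. Folding the others back against it leaves at least 135.10 − 119.01 = 16.09.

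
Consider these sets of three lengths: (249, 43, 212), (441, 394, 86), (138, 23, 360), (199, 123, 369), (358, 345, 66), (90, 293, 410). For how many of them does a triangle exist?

3

(43,212,249): 43+212 > 249 → valid
(86,394,441): 86+394 > 441 → valid
(23,138,360): 23+138 ≤ 360 → not valid
(123,199,369): 123+199 ≤ 369 → not valid
(66,345,358): 66+345 > 358 → valid
(90,293,410): 90+293 ≤ 410 → not valid
3 of the 6 triples form a triangle.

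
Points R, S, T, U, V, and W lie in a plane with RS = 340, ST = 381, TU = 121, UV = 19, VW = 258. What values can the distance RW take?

0 ≤ RW ≤ 1119

The maximum is all hops collinear in one direction: 340 + 381 + 121 + 19 + 258 = 1119.
The longest hop is 381; the others sum to 738. Since 381 ≤ 738, the path can fold back on itself completely, so the minimum distance is 0.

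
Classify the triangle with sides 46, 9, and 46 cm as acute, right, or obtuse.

Compare the square of the longest side to the sum of squares of the other two: 9² + 46² = 2197 > 2116 = 46².

acute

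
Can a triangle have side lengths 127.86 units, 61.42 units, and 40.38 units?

The longest side is 127.86, but the other two sum to only 101.80.
101.80 < 127.86, so the triangle inequality fails.

No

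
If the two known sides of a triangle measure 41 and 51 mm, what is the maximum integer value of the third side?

91

The third side must be strictly less than 41 + 51 = 92.
The largest integer below 92 is 91.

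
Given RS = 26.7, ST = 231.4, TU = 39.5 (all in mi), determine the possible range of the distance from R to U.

165.2 ≤ RU ≤ 297.6 mi

The maximum is all hops collinear in one direction: 26.7 + 231.4 + 39.5 = 297.6.
The longest hop is 231.4; the others sum to 66.2. Folding the others back against it leaves at least 231.4 − 66.2 = 165.2.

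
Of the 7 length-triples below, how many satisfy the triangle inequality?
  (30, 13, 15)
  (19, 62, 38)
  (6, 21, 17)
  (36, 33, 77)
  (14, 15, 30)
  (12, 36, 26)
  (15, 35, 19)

(13,15,30): 13+15 ≤ 30 → not valid
(19,38,62): 19+38 ≤ 62 → not valid
(6,17,21): 6+17 > 21 → valid
(33,36,77): 33+36 ≤ 77 → not valid
(14,15,30): 14+15 ≤ 30 → not valid
(12,26,36): 12+26 > 36 → valid
(15,19,35): 15+19 ≤ 35 → not valid
2 of the 7 triples form a triangle.

2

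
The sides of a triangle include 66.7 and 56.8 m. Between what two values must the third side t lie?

By the triangle inequality, t must be less than 66.7 + 56.8 = 123.5 and greater than |66.7 − 56.8| = 9.9.

9.9 < t < 123.5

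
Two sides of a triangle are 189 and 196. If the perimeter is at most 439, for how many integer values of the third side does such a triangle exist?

Triangle inequality: 7 < x < 385. Perimeter ≤ 439 gives x ≤ 439 − 189 − 196 = 54.
So 7 < x ≤ 54; integers 8 through 54: 47 values.

47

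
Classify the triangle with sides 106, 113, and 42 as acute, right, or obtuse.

acute

Compare the square of the longest side to the sum of squares of the other two: 42² + 106² = 13000 > 12769 = 113².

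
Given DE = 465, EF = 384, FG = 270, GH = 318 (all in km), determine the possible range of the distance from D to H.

The maximum is all hops collinear in one direction: 465 + 384 + 270 + 318 = 1437.
The longest hop is 465; the others sum to 972. Since 465 ≤ 972, the path can fold back on itself completely, so the minimum distance is 0.

0 ≤ DH ≤ 1437 km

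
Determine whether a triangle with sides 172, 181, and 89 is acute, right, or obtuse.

Compare the square of the longest side to the sum of squares of the other two: 89² + 172² = 37505 > 32761 = 181².

acute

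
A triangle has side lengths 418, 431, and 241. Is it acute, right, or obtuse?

acute

Compare the square of the longest side to the sum of squares of the other two: 241² + 418² = 232805 > 185761 = 431².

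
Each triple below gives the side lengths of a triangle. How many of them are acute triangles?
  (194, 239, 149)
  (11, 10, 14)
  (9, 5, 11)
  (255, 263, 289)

(194,239,149): 149²+194² = 59837 > 57121 = 239² → acute
(11,10,14): 10²+11² = 221 > 196 = 14² → acute
(9,5,11): 5²+9² = 106 < 121 = 11² → obtuse
(255,263,289): 255²+263² = 134194 > 83521 = 289² → acute
3 of the 4 are acute.

3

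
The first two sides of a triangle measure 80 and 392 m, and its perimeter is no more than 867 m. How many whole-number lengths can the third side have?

83

Triangle inequality: 312 < x < 472. Perimeter ≤ 867 gives x ≤ 867 − 80 − 392 = 395.
So 312 < x ≤ 395; integers 313 through 395: 83 values.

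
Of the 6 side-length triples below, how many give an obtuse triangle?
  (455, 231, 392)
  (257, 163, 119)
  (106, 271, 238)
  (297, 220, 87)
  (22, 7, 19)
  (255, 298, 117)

(455,231,392): 231²+392² = 207025 = 455² → right
(257,163,119): 119²+163² = 40730 < 66049 = 257² → obtuse
(106,271,238): 106²+238² = 67880 < 73441 = 271² → obtuse
(297,220,87): 87²+220² = 55969 < 88209 = 297² → obtuse
(22,7,19): 7²+19² = 410 < 484 = 22² → obtuse
(255,298,117): 117²+255² = 78714 < 88804 = 298² → obtuse
5 of the 6 are obtuse.

5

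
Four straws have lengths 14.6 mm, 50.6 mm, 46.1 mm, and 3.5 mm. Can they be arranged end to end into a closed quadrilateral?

A quadrilateral exists iff every side is shorter than the sum of the others — equivalently, the longest side is less than the sum of the rest.
Longest side 50.6 < 64.2 (sum of the remaining 3), so yes.

Yes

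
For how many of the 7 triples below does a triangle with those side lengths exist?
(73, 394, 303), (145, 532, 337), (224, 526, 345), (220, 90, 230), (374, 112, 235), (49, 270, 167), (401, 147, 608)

(73,303,394): 73+303 ≤ 394 → not valid
(145,337,532): 145+337 ≤ 532 → not valid
(224,345,526): 224+345 > 526 → valid
(90,220,230): 90+220 > 230 → valid
(112,235,374): 112+235 ≤ 374 → not valid
(49,167,270): 49+167 ≤ 270 → not valid
(147,401,608): 147+401 ≤ 608 → not valid
2 of the 7 triples form a triangle.

2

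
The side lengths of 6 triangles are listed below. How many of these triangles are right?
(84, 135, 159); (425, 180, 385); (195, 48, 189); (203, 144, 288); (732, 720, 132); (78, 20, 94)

(84,135,159): 84²+135² = 25281 = 159² → right
(425,180,385): 180²+385² = 180625 = 425² → right
(195,48,189): 48²+189² = 38025 = 195² → right
(203,144,288): 144²+203² = 61945 < 82944 = 288² → obtuse
(732,720,132): 132²+720² = 535824 = 732² → right
(78,20,94): 20²+78² = 6484 < 8836 = 94² → obtuse
4 of the 6 are right.

4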